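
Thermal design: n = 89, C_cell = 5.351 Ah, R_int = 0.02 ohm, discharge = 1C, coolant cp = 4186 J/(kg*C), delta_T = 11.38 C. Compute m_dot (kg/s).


Step 1: I = 1 * 5.351 = 5.351 A
Step 2: Q_cell = I^2 * R = 5.351^2 * 0.02 = 0.57266 W
Step 3: Q_total = 89 * 0.57266 = 50.967 W
Step 4: m_dot = Q_total / (cp * dT) = 50.967 / (4186 * 11.38) = 0.001070 kg/s

0.001070 kg/s


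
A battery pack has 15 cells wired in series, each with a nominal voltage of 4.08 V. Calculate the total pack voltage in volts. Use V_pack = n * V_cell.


With 15 cells in series at 4.08 V each, V_pack = 61.2 V

61.2 V


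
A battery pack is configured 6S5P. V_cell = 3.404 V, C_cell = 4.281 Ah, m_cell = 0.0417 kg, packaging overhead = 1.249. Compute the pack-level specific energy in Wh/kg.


Step 1: V_pack = 6 * 3.404 = 20.424 V
Step 2: C_pack = 5 * 4.281 = 21.405 Ah
Step 3: E_pack = V_pack * C_pack = 20.424 * 21.405 = 437.18 Wh
Step 4: m_pack = 6 * 5 * 0.0417 * 1.249 = 1.5625 kg
Step 5: ED = E_pack / m_pack = 437.18 / 1.5625 = 279.8 Wh/kg

279.8 Wh/kg


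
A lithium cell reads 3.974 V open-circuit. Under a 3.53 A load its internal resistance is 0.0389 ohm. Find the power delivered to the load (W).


Step 1: V_terminal = OCV - I*R = 3.974 - 3.53 * 0.0389 = 3.8367 V
Step 2: P_out = V_terminal * I = 3.8367 * 3.53 = 13.54 W

13.54 W


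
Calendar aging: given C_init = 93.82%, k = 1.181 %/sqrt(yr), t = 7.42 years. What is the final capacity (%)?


sqrt(t) = sqrt(7.42) = 2.724
C_final = 93.82 - 1.181 * 2.724 = 90.60%

90.60%


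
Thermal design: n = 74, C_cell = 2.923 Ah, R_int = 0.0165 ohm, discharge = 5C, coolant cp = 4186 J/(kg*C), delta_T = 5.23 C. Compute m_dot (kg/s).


Step 1: I = 5 * 2.923 = 14.615 A
Step 2: Q_cell = I^2 * R = 14.615^2 * 0.0165 = 3.5244 W
Step 3: Q_total = 74 * 3.5244 = 260.81 W
Step 4: m_dot = Q_total / (cp * dT) = 260.81 / (4186 * 5.23) = 0.01191 kg/s

0.01191 kg/s


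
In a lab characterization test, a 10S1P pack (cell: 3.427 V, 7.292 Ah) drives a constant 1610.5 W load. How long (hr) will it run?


Step 1: E_pack = Ns * V_cell * Np * C_cell = 10 * 3.427 * 1 * 7.292 = 249.9 Wh
Step 2: t = E_pack / P = 249.9 / 1610.5 = 0.1552 hr

0.1552 hr


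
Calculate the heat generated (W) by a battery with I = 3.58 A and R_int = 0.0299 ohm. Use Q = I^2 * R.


Q = I^2 * R = 3.58^2 * 0.0299 = 0.3832 W

0.3832 W


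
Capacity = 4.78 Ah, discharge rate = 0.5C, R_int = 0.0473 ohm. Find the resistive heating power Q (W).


Step 1: I = C_rate * capacity = 0.5 * 4.78 = 2.39 A
Step 2: Q = I^2 * R = 2.39^2 * 0.0473 = 5.7121 * 0.0473 = 0.2702 W

0.2702 W


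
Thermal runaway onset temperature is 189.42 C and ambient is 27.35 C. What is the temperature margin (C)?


Safety margin = 189.42 C - 27.35 C = 162.07 C

162.07 C


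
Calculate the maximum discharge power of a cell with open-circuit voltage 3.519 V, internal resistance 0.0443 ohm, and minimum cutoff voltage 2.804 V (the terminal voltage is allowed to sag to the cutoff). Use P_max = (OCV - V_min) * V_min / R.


dV = OCV - V_min = 0.715 V (so I_max = dV / R)
P_max = dV * V_min / R = 0.715 * 2.804 / 0.0443 = 45.26 W

45.26 W


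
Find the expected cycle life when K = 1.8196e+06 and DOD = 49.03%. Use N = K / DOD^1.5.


DOD^1.5 = 343.32
N = K / DOD^1.5 = 1.8196e+06 / 343.32 = 5300

5300 cycles


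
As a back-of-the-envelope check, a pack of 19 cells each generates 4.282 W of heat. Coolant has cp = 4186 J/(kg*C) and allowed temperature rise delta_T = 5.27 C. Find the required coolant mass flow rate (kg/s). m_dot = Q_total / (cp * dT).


Step 1: Total heat Q = 19 * 4.282 W = 81.358 W
Step 2: denom = cp * dT = 4186 * 5.27 = 22060
Step 3: m_dot = 81.358 / 22060 = 0.003688 kg/s

0.003688 kg/s


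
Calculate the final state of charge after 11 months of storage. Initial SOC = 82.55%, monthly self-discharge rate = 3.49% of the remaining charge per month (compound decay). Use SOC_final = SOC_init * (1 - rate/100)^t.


decay = (1 - 3.49/100)^11 = 0.67654
SOC_final = 82.55 * 0.67654 = 55.85%

55.85%


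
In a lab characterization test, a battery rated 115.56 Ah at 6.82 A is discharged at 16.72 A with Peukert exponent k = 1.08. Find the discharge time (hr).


t_rated = C / I_rated = 115.56 / 6.82 = 16.944 hr
(I_rated/I)^k = (0.40789)^1.08 = 0.37965
t = t_rated * (I_rated/I)^k = 16.944 * 0.37965 = 6.433 hr

6.433 hr


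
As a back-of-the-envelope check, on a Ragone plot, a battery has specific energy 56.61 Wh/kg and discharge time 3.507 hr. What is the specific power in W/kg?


P_specific = E / t = 56.61 / 3.507 = 16.14 W/kg

16.14 W/kg


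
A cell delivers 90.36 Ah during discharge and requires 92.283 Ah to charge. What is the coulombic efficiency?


Coulombic efficiency = 90.36/92.283 * 100% = 97.92%

97.92%


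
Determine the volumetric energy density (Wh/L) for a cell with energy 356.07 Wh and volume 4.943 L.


Volumetric ED = 356.07 Wh / 4.943 L = 72.04 Wh/L

72.04 Wh/L


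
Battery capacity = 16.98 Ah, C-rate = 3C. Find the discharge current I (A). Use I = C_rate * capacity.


At 3C: I = 3 * 16.98 Ah = 50.94 A

50.94 A


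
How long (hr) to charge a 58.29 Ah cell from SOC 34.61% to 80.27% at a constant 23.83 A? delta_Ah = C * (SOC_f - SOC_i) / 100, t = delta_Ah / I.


Step 1: dSOC = 80.27% - 34.61% = 45.66%
Step 2: delta_Ah = 58.29 * 45.66 / 100 = 26.615 Ah
Step 3: t = 26.615 / 23.83 = 1.117 hr

1.117 hr


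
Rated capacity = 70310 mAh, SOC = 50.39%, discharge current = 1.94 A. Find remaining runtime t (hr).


Convert: C_total = 70310 mAh = 70.31 Ah
Step 1: remaining = SOC/100 * C_total = 50.39/100 * 70.31 = 35.429 Ah
Step 2: t = remaining / I = 35.429 / 1.94 = 18.26 hr

18.26 hr


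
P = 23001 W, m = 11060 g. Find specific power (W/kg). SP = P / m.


Convert: m = 11060 g = 11.06 kg
Specific power = 23001 W / 11.06 kg = 2080 W/kg

2080 W/kg


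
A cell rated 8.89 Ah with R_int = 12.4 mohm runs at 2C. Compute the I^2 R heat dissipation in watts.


Convert: R = 12.4 mohm = 0.0124 ohm
Step 1: I = C_rate * capacity = 2 * 8.89 = 17.78 A
Step 2: Q = I^2 * R = 17.78^2 * 0.0124 = 316.13 * 0.0124 = 3.920 W

3.920 W


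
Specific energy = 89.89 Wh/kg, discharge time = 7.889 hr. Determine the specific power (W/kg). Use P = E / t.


Specific power = 89.89 Wh/kg / 7.889 hr = 11.39 W/kg

11.39 W/kg


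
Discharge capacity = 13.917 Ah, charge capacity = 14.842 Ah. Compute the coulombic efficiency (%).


Coulombic efficiency = 13.917/14.842 * 100% = 93.77%

93.77%


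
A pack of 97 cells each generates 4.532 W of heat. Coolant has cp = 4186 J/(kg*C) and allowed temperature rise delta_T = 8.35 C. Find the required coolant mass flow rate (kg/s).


Step 1: Total heat Q = 97 * 4.532 W = 439.6 W
Step 2: denom = cp * dT = 4186 * 8.35 = 34953
Step 3: m_dot = 439.6 / 34953 = 0.01258 kg/s

0.01258 kg/s


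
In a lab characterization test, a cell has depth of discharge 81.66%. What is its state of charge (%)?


SOC = 100 - DOD = 100 - 81.66 = 18.34%

18.34%


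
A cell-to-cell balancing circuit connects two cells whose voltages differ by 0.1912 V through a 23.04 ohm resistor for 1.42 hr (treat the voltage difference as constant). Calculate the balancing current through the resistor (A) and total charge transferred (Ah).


I_bal = dV / R = 0.1912 / 23.04 = 0.0082986 A
Q = I_bal * t = 0.0082986 * 1.42 = 0.01178 Ah

I=0.0082986 A, Q=0.01178 Ah


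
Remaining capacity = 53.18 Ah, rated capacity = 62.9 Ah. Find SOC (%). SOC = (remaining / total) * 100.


SOC = (remaining / total) * 100 = (53.18 / 62.9) * 100 = 84.55%

84.55%


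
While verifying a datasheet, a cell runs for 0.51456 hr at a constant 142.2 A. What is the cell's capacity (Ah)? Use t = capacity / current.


C = I * t = 142.2 * 0.51456 = 73.17 Ah

73.17 Ah


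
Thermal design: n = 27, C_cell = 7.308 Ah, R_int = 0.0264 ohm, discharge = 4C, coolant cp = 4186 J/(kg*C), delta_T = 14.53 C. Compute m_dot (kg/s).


Step 1: I = 4 * 7.308 = 29.232 A
Step 2: Q_cell = I^2 * R = 29.232^2 * 0.0264 = 22.559 W
Step 3: Q_total = 27 * 22.559 = 609.09 W
Step 4: m_dot = Q_total / (cp * dT) = 609.09 / (4186 * 14.53) = 0.01001 kg/s

0.01001 kg/s


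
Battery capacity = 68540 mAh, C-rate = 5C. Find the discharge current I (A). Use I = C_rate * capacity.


Convert: capacity = 68540 mAh = 68.54 Ah
At 5C: I = 5 * 68.54 Ah = 342.7 A

342.7 A


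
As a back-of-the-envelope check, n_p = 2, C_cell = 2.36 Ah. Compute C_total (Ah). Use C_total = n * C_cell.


C_total = 2 * 2.36 = 4.72 Ah

4.72 Ah


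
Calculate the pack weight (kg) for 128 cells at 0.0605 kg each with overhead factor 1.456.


m_pack = n * m_cell * overhead = 128 * 0.0605 * 1.456 = 11.28 kg

11.28 kg


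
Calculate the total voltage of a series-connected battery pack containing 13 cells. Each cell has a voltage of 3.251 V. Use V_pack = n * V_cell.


With 13 cells in series at 3.251 V each, V_pack = 42.263 V

42.263 V


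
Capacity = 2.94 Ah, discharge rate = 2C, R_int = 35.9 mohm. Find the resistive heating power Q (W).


Convert: R = 35.9 mohm = 0.0359 ohm
Step 1: I = C_rate * capacity = 2 * 2.94 = 5.88 A
Step 2: Q = I^2 * R = 5.88^2 * 0.0359 = 34.574 * 0.0359 = 1.241 W

1.241 W


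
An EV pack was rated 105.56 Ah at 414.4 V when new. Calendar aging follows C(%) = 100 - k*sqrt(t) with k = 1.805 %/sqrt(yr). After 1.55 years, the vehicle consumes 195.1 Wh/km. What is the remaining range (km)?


Step 1: capacity retention = 100 - 1.805 * sqrt(1.55) = 100 - 1.805 * 1.245 = 97.753%
Step 2: C_now = 105.56 * 97.753/100 = 103.19 Ah
Step 3: E_pack = V * C_now = 414.4 * 103.19 = 42762 Wh
Step 4: range = E_pack / consumption = 42762 / 195.1 = 219.2 km

219.2 km


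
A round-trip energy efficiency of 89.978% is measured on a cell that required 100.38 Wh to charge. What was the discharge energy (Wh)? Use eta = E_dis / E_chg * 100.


E_dis = eta/100 * E_chg = 89.978/100 * 100.38 = 90.32 Wh

90.32 Wh


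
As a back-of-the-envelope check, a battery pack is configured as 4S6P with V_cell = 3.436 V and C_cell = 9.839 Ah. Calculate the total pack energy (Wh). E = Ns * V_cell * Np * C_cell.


E = Ns * Vcell * Np * Ccell = 4 * 3.436 * 6 * 9.839 = 811.4 Wh

811.4 Wh


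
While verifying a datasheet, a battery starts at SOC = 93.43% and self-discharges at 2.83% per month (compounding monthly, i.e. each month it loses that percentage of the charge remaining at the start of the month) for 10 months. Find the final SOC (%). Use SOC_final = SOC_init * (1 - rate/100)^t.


Monthly retention factor = 1 - 2.83/100 = 0.9717
Over 10 months: factor^10 = 0.75045
SOC_final = 93.43 * 0.75045 = 70.11%

70.11%


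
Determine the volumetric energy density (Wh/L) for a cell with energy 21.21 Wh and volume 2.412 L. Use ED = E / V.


ED = E / V = 21.21 / 2.412 = 8.794 Wh/L

8.794 Wh/L


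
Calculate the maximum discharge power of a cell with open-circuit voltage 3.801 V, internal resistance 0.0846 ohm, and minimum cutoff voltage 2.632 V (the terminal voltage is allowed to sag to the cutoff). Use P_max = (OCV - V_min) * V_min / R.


dV = OCV - V_min = 1.169 V (so I_max = dV / R)
P_max = dV * V_min / R = 1.169 * 2.632 / 0.0846 = 36.37 W

36.37 W


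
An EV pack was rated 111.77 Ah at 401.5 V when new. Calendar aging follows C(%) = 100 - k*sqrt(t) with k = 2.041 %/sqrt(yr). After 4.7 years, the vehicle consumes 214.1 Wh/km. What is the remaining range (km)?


Step 1: capacity retention = 100 - 2.041 * sqrt(4.7) = 100 - 2.041 * 2.1679 = 95.575%
Step 2: C_now = 111.77 * 95.575/100 = 106.82 Ah
Step 3: E_pack = V * C_now = 401.5 * 106.82 = 42888 Wh
Step 4: range = E_pack / consumption = 42888 / 214.1 = 200.3 km

200.3 km


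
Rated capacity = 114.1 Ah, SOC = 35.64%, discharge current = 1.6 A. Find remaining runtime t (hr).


Step 1: remaining = SOC/100 * C_total = 35.64/100 * 114.1 = 40.665 Ah
Step 2: t = remaining / I = 40.665 / 1.6 = 25.42 hr

25.42 hr


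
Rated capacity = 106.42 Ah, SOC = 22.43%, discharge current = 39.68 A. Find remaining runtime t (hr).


Step 1: remaining = SOC/100 * C_total = 22.43/100 * 106.42 = 23.87 Ah
Step 2: t = remaining / I = 23.87 / 39.68 = 0.6016 hr

0.6016 hr


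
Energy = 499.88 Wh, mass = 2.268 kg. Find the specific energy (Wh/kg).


Specific energy = 499.88 Wh / 2.268 kg = 220.4 Wh/kg

220.4 Wh/kg


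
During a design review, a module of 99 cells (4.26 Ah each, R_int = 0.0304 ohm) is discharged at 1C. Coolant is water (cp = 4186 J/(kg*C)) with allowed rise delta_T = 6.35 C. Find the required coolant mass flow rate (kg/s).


Step 1: I = 1 * 4.26 = 4.26 A
Step 2: Q_cell = I^2 * R = 4.26^2 * 0.0304 = 0.55169 W
Step 3: Q_total = 99 * 0.55169 = 54.617 W
Step 4: m_dot = Q_total / (cp * dT) = 54.617 / (4186 * 6.35) = 0.002055 kg/s

0.002055 kg/s


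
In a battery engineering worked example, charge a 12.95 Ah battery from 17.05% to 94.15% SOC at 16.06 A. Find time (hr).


Step 1: dSOC = 94.15% - 17.05% = 77.1%
Step 2: delta_Ah = 12.95 * 77.1 / 100 = 9.9845 Ah
Step 3: t = 9.9845 / 16.06 = 0.6217 hr

0.6217 hr


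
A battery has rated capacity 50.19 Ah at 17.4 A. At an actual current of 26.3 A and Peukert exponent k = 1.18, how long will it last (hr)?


t_rated = C / I_rated = 50.19 / 17.4 = 2.8845 hr
(I_rated/I)^k = (0.6616)^1.18 = 0.61419
t = t_rated * (I_rated/I)^k = 2.8845 * 0.61419 = 1.772 hr

1.772 hr


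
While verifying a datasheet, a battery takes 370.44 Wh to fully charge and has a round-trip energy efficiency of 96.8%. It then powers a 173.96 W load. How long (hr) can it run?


Step 1: E_discharge = eta/100 * E_charge = 96.8/100 * 370.44 = 358.59 Wh
Step 2: t = E_discharge / P = 358.59 / 173.96 = 2.061 hr

2.061 hr


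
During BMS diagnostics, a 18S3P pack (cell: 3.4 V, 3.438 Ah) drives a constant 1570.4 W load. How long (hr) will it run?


Step 1: E_pack = Ns * V_cell * Np * C_cell = 18 * 3.4 * 3 * 3.438 = 631.22 Wh
Step 2: t = E_pack / P = 631.22 / 1570.4 = 0.4019 hr

0.4019 hr


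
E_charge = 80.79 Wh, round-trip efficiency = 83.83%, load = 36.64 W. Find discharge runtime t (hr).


Step 1: E_discharge = eta/100 * E_charge = 83.83/100 * 80.79 = 67.726 Wh
Step 2: t = E_discharge / P = 67.726 / 36.64 = 1.848 hr

1.848 hr


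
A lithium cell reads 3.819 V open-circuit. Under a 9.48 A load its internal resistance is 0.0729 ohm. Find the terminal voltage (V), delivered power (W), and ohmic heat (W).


Step 1: V_terminal = OCV - I*R = 3.819 - 9.48 * 0.0729 = 3.1279 V
Step 2: P_out = V_terminal * I = 3.1279 * 9.48 = 29.65 W
Step 3: Q = I^2 * R = 9.48^2 * 0.0729 = 6.552 W

V=3.1279 V, P=29.65 W, Q=6.552 W


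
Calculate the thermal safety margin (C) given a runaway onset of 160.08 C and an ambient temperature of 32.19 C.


margin = T_onset - T_ambient = 160.08 - 32.19 = 127.89 C

127.89 C


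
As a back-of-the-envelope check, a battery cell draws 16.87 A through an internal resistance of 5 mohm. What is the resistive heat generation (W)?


Convert: R = 5 mohm = 0.005 ohm
I^2 = 284.6
Q = 284.6 * 0.005 = 1.423 W

1.423 W


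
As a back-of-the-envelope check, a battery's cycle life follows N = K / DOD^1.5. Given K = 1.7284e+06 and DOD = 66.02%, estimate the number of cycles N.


Step 1: DOD^1.5 = 66.02^1.5 = 536.43
Step 2: N = 1.7284e+06 / 536.43 = 3222 cycles

3222 cycles


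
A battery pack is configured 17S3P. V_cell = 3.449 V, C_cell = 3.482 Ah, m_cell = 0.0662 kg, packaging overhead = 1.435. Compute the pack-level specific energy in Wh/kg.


Step 1: V_pack = 17 * 3.449 = 58.633 V
Step 2: C_pack = 3 * 3.482 = 10.446 Ah
Step 3: E_pack = V_pack * C_pack = 58.633 * 10.446 = 612.48 Wh
Step 4: m_pack = 17 * 3 * 0.0662 * 1.435 = 4.8448 kg
Step 5: ED = E_pack / m_pack = 612.48 / 4.8448 = 126.4 Wh/kg

126.4 Wh/kg


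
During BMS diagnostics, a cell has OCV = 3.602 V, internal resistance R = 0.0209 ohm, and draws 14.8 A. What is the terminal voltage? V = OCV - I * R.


IR drop = 14.8 * 0.0209 = 0.30932 V
V = 3.602 - 0.30932 = 3.293 V

3.293 V


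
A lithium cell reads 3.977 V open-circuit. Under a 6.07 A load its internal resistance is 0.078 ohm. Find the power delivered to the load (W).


Step 1: V_terminal = OCV - I*R = 3.977 - 6.07 * 0.078 = 3.5035 V
Step 2: P_out = V_terminal * I = 3.5035 * 6.07 = 21.27 W

21.27 W


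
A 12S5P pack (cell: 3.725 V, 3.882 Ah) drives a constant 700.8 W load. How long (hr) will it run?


Step 1: E_pack = Ns * V_cell * Np * C_cell = 12 * 3.725 * 5 * 3.882 = 867.63 Wh
Step 2: t = E_pack / P = 867.63 / 700.8 = 1.238 hr

1.238 hr


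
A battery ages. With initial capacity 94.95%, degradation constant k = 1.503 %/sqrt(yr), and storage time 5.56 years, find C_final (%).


sqrt(t) = sqrt(5.56) = 2.358
C_final = 94.95 - 1.503 * 2.358 = 91.41%

91.41%


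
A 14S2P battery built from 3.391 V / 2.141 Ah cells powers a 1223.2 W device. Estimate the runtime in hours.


Step 1: E_pack = Ns * V_cell * Np * C_cell = 14 * 3.391 * 2 * 2.141 = 203.28 Wh
Step 2: t = E_pack / P = 203.28 / 1223.2 = 0.1662 hr

0.1662 hr


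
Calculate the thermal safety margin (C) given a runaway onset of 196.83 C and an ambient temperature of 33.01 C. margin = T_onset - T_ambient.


margin = T_onset - T_ambient = 196.83 - 33.01 = 163.82 C

163.82 C


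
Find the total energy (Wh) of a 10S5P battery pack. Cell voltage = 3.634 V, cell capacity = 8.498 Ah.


V_pack = 10 * 3.634 = 36.34 V
C_pack = 5 * 8.498 = 42.49 Ah
E = V_pack * C_pack = 36.34 * 42.49 = 1544 Wh

1544 Wh


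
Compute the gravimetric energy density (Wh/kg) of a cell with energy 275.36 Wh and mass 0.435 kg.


Specific energy = 275.36 Wh / 0.435 kg = 633.0 Wh/kg

633.0 Wh/kg


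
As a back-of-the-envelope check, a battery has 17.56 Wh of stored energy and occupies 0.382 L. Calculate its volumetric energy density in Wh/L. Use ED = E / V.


ED = E / V = 17.56 / 0.382 = 45.97 Wh/L

45.97 Wh/L


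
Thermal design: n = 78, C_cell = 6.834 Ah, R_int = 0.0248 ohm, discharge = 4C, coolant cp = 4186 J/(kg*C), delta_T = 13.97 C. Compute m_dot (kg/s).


Step 1: I = 4 * 6.834 = 27.336 A
Step 2: Q_cell = I^2 * R = 27.336^2 * 0.0248 = 18.532 W
Step 3: Q_total = 78 * 18.532 = 1445.5 W
Step 4: m_dot = Q_total / (cp * dT) = 1445.5 / (4186 * 13.97) = 0.02472 kg/s

0.02472 kg/s


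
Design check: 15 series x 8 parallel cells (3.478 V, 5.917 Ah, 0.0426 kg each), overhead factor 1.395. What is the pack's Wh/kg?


Step 1: V_pack = 15 * 3.478 = 52.17 V
Step 2: C_pack = 8 * 5.917 = 47.336 Ah
Step 3: E_pack = V_pack * C_pack = 52.17 * 47.336 = 2469.5 Wh
Step 4: m_pack = 15 * 8 * 0.0426 * 1.395 = 7.1312 kg
Step 5: ED = E_pack / m_pack = 2469.5 / 7.1312 = 346.3 Wh/kg

346.3 Wh/kg


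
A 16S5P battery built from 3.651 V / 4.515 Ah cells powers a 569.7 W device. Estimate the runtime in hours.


Step 1: E_pack = Ns * V_cell * Np * C_cell = 16 * 3.651 * 5 * 4.515 = 1318.7 Wh
Step 2: t = E_pack / P = 1318.7 / 569.7 = 2.315 hr

2.315 hr


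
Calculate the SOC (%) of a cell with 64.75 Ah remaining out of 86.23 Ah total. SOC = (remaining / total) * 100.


SOC% = 64.75 / 86.23 * 100 = 75.09%

75.09%


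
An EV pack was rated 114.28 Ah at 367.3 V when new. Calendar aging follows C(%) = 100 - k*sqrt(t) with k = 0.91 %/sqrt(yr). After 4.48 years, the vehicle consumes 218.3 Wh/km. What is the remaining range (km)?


Step 1: capacity retention = 100 - 0.91 * sqrt(4.48) = 100 - 0.91 * 2.1166 = 98.074%
Step 2: C_now = 114.28 * 98.074/100 = 112.08 Ah
Step 3: E_pack = V * C_now = 367.3 * 112.08 = 41167 Wh
Step 4: range = E_pack / consumption = 41167 / 218.3 = 188.6 km

188.6 km


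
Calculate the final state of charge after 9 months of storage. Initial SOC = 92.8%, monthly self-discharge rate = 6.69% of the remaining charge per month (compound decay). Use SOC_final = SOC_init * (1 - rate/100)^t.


decay = (1 - 6.69/100)^9 = 0.53623
SOC_final = 92.8 * 0.53623 = 49.76%

49.76%


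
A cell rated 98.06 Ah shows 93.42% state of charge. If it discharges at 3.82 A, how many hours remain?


Step 1: remaining = SOC/100 * C_total = 93.42/100 * 98.06 = 91.608 Ah
Step 2: t = remaining / I = 91.608 / 3.82 = 23.98 hr

23.98 hr


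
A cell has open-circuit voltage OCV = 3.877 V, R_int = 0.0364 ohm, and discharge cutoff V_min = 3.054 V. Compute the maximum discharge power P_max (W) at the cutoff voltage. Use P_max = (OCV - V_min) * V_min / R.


P_max = (OCV - V_min) * V_min / R = (3.877 - 3.054) * 3.054 / 0.0364 = 0.823 * 3.054 / 0.0364 = 69.05 W

69.05 W


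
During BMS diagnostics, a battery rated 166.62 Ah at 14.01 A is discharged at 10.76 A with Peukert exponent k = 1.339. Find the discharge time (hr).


Step 1: t_rated = C / I_rated = 166.62 / 14.01 = 11.893 hr
Step 2: ratio = 14.01 / 10.76 = 1.302
Step 3: ratio^k = 1.302^1.339 = 1.4238
Step 4: t = t_rated * ratio^k = 11.893 * 1.4238 = 16.93 hr

16.93 hr


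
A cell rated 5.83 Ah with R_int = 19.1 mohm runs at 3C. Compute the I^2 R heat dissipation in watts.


Convert: R = 19.1 mohm = 0.0191 ohm
Step 1: I = C_rate * capacity = 3 * 5.83 = 17.49 A
Step 2: Q = I^2 * R = 17.49^2 * 0.0191 = 305.9 * 0.0191 = 5.843 W

5.843 W


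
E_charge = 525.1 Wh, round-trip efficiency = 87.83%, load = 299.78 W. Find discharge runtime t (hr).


Step 1: E_discharge = eta/100 * E_charge = 87.83/100 * 525.1 = 461.2 Wh
Step 2: t = E_discharge / P = 461.2 / 299.78 = 1.538 hr

1.538 hr


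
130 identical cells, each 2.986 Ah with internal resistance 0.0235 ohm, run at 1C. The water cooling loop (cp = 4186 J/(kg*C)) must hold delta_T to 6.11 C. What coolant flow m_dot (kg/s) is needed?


Step 1: I = 1 * 2.986 = 2.986 A
Step 2: Q_cell = I^2 * R = 2.986^2 * 0.0235 = 0.20953 W
Step 3: Q_total = 130 * 0.20953 = 27.239 W
Step 4: m_dot = Q_total / (cp * dT) = 27.239 / (4186 * 6.11) = 0.001065 kg/s

0.001065 kg/s


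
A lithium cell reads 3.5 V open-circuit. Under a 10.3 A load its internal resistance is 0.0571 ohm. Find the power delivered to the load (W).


Step 1: V_terminal = OCV - I*R = 3.5 - 10.3 * 0.0571 = 2.9119 V
Step 2: P_out = V_terminal * I = 2.9119 * 10.3 = 29.99 W

29.99 W


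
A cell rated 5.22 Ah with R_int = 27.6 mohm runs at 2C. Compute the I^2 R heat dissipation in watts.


Convert: R = 27.6 mohm = 0.0276 ohm
Step 1: I = C_rate * capacity = 2 * 5.22 = 10.44 A
Step 2: Q = I^2 * R = 10.44^2 * 0.0276 = 108.99 * 0.0276 = 3.008 W

3.008 W


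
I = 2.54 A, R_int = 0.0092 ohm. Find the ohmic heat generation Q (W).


Q = I^2 * R = 2.54^2 * 0.0092 = 0.05935 W

0.05935 W


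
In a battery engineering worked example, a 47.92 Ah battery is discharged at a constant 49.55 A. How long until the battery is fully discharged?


Runtime = 47.92 Ah / 49.55 A = 0.9671 hr

0.9671 hr


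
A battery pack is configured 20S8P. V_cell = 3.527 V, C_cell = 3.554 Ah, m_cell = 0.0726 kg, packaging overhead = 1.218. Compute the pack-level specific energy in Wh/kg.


Step 1: V_pack = 20 * 3.527 = 70.54 V
Step 2: C_pack = 8 * 3.554 = 28.432 Ah
Step 3: E_pack = V_pack * C_pack = 70.54 * 28.432 = 2005.6 Wh
Step 4: m_pack = 20 * 8 * 0.0726 * 1.218 = 14.148 kg
Step 5: ED = E_pack / m_pack = 2005.6 / 14.148 = 141.8 Wh/kg

141.8 Wh/kg


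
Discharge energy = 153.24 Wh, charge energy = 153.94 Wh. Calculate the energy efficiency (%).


Round-trip efficiency = 153.24/153.94 * 100% = 99.55%

99.55%


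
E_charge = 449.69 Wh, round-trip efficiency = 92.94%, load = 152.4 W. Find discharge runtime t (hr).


Step 1: E_discharge = eta/100 * E_charge = 92.94/100 * 449.69 = 417.94 Wh
Step 2: t = E_discharge / P = 417.94 / 152.4 = 2.742 hr

2.742 hr


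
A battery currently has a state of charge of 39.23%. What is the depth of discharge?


Complement of SOC: DOD = 100% - 39.23% = 60.77%

60.77%


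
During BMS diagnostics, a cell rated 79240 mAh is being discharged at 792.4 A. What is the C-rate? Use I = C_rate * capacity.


Convert: capacity = 79240 mAh = 79.24 Ah
C_rate = I / capacity = 792.4 / 79.24 = 10C

10C


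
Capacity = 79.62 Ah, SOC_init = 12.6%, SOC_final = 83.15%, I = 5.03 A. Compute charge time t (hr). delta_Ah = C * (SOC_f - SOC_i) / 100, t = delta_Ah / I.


delta_Ah = 79.62 * (83.15 - 12.6) / 100 = 56.172 Ah
t = delta_Ah / I = 56.172 / 5.03 = 11.17 hr

11.17 hr


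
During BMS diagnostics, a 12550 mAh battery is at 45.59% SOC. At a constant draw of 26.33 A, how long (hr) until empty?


Convert: C_total = 12550 mAh = 12.55 Ah
Step 1: remaining = SOC/100 * C_total = 45.59/100 * 12.55 = 5.7215 Ah
Step 2: t = remaining / I = 5.7215 / 26.33 = 0.2173 hr

0.2173 hr


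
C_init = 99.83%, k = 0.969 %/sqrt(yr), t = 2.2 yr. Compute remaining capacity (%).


sqrt(t) = sqrt(2.2) = 1.4832
C_final = 99.83 - 0.969 * 1.4832 = 98.39%

98.39%


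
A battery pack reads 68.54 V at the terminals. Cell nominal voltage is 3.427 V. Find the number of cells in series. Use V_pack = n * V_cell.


Rearranging: n = V_pack / V_cell = 68.54 / 3.427 = 20 cells

20


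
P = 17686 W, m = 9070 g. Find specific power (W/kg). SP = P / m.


Convert: m = 9070 g = 9.07 kg
SP = P / m = 17686 / 9.07 = 1950 W/kg

1950 W/kg


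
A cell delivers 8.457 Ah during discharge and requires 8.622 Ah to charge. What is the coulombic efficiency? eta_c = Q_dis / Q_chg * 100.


eta_c = Q_dis / Q_chg * 100 = 8.457 / 8.622 * 100 = 98.09%

98.09%


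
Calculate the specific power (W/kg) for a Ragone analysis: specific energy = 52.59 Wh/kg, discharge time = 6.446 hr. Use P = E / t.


P_specific = E / t = 52.59 / 6.446 = 8.159 W/kg

8.159 W/kg


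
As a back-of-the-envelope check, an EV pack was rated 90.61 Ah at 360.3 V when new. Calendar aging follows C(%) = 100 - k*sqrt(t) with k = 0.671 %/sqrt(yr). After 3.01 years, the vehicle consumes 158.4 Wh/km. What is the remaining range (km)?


Step 1: capacity retention = 100 - 0.671 * sqrt(3.01) = 100 - 0.671 * 1.7349 = 98.836%
Step 2: C_now = 90.61 * 98.836/100 = 89.555 Ah
Step 3: E_pack = V * C_now = 360.3 * 89.555 = 32267 Wh
Step 4: range = E_pack / consumption = 32267 / 158.4 = 203.7 km

203.7 km


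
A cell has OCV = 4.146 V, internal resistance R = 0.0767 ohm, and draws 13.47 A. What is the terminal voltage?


IR drop = 13.47 * 0.0767 = 1.0331 V
V = 4.146 - 1.0331 = 3.113 V

3.113 V


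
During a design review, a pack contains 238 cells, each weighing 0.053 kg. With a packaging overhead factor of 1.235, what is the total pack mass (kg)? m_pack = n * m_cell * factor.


m_pack = n * m_cell * overhead = 238 * 0.053 * 1.235 = 15.58 kg

15.58 kg


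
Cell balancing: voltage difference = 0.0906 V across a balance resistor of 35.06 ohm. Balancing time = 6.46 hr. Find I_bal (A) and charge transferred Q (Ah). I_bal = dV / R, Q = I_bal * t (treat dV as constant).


I_bal = dV / R = 0.0906 / 35.06 = 0.0025841 A
Q = I_bal * t = 0.0025841 * 6.46 = 0.01669 Ah

I=0.0025841 A, Q=0.01669 Ah


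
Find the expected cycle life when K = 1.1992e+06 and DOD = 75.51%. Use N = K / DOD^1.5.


DOD^1.5 = 656.16
N = K / DOD^1.5 = 1.1992e+06 / 656.16 = 1828

1828 cycles


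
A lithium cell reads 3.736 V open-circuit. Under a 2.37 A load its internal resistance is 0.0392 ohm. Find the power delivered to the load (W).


Step 1: V_terminal = OCV - I*R = 3.736 - 2.37 * 0.0392 = 3.6431 V
Step 2: P_out = V_terminal * I = 3.6431 * 2.37 = 8.634 W

8.634 W


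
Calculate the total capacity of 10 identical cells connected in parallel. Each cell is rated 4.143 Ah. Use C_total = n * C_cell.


Parallel capacities add: 10 * 4.143 Ah = 41.43 Ah

41.43 Ah


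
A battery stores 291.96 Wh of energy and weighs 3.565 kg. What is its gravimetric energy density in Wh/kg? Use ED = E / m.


ED = E / m = 291.96 / 3.565 = 81.90 Wh/kg

81.90 Wh/kg


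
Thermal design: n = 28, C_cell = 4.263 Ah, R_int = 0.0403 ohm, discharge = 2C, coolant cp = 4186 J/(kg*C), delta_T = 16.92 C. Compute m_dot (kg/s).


Step 1: I = 2 * 4.263 = 8.526 A
Step 2: Q_cell = I^2 * R = 8.526^2 * 0.0403 = 2.9295 W
Step 3: Q_total = 28 * 2.9295 = 82.026 W
Step 4: m_dot = Q_total / (cp * dT) = 82.026 / (4186 * 16.92) = 0.001158 kg/s

0.001158 kg/s


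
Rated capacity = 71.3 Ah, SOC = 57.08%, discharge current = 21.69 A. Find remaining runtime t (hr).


Step 1: remaining = SOC/100 * C_total = 57.08/100 * 71.3 = 40.698 Ah
Step 2: t = remaining / I = 40.698 / 21.69 = 1.876 hr

1.876 hr


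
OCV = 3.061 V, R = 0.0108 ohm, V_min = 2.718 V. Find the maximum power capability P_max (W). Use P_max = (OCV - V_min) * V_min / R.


dV = OCV - V_min = 0.343 V (so I_max = dV / R)
P_max = dV * V_min / R = 0.343 * 2.718 / 0.0108 = 86.32 W

86.32 W


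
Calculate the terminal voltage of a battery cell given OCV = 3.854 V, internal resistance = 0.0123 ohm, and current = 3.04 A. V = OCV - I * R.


IR drop = 3.04 * 0.0123 = 0.037392 V
V = 3.854 - 0.037392 = 3.817 V

3.817 V


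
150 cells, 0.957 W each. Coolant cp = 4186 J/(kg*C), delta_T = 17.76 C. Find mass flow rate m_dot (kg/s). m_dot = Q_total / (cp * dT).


Q_total = 150 * 0.957 = 143.55 W
m_dot = Q_total / (cp * dT) = 143.55 / (4186 * 17.76) = 0.001931 kg/s

0.001931 kg/s


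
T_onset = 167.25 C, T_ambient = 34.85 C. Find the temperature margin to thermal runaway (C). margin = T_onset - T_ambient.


margin = T_onset - T_ambient = 167.25 - 34.85 = 132.4 C

132.4 C


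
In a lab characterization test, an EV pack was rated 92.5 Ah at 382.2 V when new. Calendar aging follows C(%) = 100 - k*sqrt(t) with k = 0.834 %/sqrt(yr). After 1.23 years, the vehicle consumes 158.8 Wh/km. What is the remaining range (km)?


Step 1: capacity retention = 100 - 0.834 * sqrt(1.23) = 100 - 0.834 * 1.1091 = 99.075%
Step 2: C_now = 92.5 * 99.075/100 = 91.644 Ah
Step 3: E_pack = V * C_now = 382.2 * 91.644 = 35026 Wh
Step 4: range = E_pack / consumption = 35026 / 158.8 = 220.6 km

220.6 km


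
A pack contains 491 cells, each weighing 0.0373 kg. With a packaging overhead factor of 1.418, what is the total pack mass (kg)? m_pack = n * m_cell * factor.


m_pack = n * m_cell * overhead = 491 * 0.0373 * 1.418 = 25.97 kg

25.97 kg


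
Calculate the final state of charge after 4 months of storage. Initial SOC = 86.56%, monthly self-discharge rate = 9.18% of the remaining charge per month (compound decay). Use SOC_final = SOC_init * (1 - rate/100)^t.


Monthly retention factor = 1 - 9.18/100 = 0.9082
Over 4 months: factor^4 = 0.68034
SOC_final = 86.56 * 0.68034 = 58.89%

58.89%


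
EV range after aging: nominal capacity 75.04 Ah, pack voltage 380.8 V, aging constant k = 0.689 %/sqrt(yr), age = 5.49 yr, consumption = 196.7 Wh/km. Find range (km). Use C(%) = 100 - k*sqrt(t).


Step 1: capacity retention = 100 - 0.689 * sqrt(5.49) = 100 - 0.689 * 2.3431 = 98.386%
Step 2: C_now = 75.04 * 98.386/100 = 73.829 Ah
Step 3: E_pack = V * C_now = 380.8 * 73.829 = 28114 Wh
Step 4: range = E_pack / consumption = 28114 / 196.7 = 142.9 km

142.9 km


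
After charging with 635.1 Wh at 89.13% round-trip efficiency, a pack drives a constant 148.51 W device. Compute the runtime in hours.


Step 1: E_discharge = eta/100 * E_charge = 89.13/100 * 635.1 = 566.06 Wh
Step 2: t = E_discharge / P = 566.06 / 148.51 = 3.812 hr

3.812 hr


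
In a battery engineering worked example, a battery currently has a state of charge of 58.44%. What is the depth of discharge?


DOD = 100 - SOC = 100 - 58.44 = 41.56%

41.56%


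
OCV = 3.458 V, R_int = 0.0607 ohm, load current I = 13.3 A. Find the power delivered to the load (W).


Step 1: V_terminal = OCV - I*R = 3.458 - 13.3 * 0.0607 = 2.6507 V
Step 2: P_out = V_terminal * I = 2.6507 * 13.3 = 35.25 W

35.25 W


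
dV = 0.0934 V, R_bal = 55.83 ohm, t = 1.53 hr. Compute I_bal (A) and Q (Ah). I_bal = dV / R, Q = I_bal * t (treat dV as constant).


I_bal = dV / R = 0.0934 / 55.83 = 0.0016729 A
Q = I_bal * t = 0.0016729 * 1.53 = 0.002560 Ah

I=0.0016729 A, Q=0.002560 Ah


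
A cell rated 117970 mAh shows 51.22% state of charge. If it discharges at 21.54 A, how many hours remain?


Convert: C_total = 117970 mAh = 117.97 Ah
Step 1: remaining = SOC/100 * C_total = 51.22/100 * 117.97 = 60.424 Ah
Step 2: t = remaining / I = 60.424 / 21.54 = 2.805 hr

2.805 hr


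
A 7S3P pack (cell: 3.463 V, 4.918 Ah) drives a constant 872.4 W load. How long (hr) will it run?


Step 1: E_pack = Ns * V_cell * Np * C_cell = 7 * 3.463 * 3 * 4.918 = 357.65 Wh
Step 2: t = E_pack / P = 357.65 / 872.4 = 0.4100 hr

0.4100 hr


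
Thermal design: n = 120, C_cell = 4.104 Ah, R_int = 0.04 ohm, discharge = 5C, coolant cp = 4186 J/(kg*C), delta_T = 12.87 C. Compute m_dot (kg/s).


Step 1: I = 5 * 4.104 = 20.52 A
Step 2: Q_cell = I^2 * R = 20.52^2 * 0.04 = 16.843 W
Step 3: Q_total = 120 * 16.843 = 2021.2 W
Step 4: m_dot = Q_total / (cp * dT) = 2021.2 / (4186 * 12.87) = 0.03752 kg/s

0.03752 kg/s


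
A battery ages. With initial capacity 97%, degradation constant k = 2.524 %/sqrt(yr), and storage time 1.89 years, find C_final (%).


Step 1: sqrt(1.89 yr) = 1.3748
Step 2: drop = 2.524 * 1.3748 = 3.47
Step 3: C_final = 97 - 3.47 = 93.53%

93.53%


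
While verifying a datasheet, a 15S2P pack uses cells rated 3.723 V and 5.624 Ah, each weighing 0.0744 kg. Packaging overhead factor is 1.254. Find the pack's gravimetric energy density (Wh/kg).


Step 1: V_pack = 15 * 3.723 = 55.845 V
Step 2: C_pack = 2 * 5.624 = 11.248 Ah
Step 3: E_pack = V_pack * C_pack = 55.845 * 11.248 = 628.14 Wh
Step 4: m_pack = 15 * 2 * 0.0744 * 1.254 = 2.7989 kg
Step 5: ED = E_pack / m_pack = 628.14 / 2.7989 = 224.4 Wh/kg

224.4 Wh/kg


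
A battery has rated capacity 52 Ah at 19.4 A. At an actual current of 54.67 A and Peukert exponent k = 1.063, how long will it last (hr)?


t_rated = C / I_rated = 52 / 19.4 = 2.6804 hr
(I_rated/I)^k = (0.35486)^1.063 = 0.33244
t = t_rated * (I_rated/I)^k = 2.6804 * 0.33244 = 0.8911 hr

0.8911 hr


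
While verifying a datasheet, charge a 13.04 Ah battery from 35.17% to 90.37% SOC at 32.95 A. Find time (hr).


Step 1: dSOC = 90.37% - 35.17% = 55.2%
Step 2: delta_Ah = 13.04 * 55.2 / 100 = 7.1981 Ah
Step 3: t = 7.1981 / 32.95 = 0.2185 hr

0.2185 hr


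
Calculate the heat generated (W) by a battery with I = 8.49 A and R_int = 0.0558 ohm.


I^2 = 72.08
Q = 72.08 * 0.0558 = 4.022 W

4.022 W


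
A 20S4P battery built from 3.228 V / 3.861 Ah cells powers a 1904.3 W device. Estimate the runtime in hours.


Step 1: E_pack = Ns * V_cell * Np * C_cell = 20 * 3.228 * 4 * 3.861 = 997.06 Wh
Step 2: t = E_pack / P = 997.06 / 1904.3 = 0.5236 hr

0.5236 hr


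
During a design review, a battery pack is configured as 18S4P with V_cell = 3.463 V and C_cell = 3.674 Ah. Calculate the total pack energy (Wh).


V_pack = 18 * 3.463 = 62.334 V
C_pack = 4 * 3.674 = 14.696 Ah
E = V_pack * C_pack = 62.334 * 14.696 = 916.1 Wh

916.1 Wh


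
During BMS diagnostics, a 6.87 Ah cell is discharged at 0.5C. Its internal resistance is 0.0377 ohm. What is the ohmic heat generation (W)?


Step 1: I = C_rate * capacity = 0.5 * 6.87 = 3.435 A
Step 2: Q = I^2 * R = 3.435^2 * 0.0377 = 11.799 * 0.0377 = 0.4448 W

0.4448 W


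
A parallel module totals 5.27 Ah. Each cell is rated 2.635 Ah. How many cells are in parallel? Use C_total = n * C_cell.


n = C_total / C_cell = 5.27 / 2.635 = 2

2


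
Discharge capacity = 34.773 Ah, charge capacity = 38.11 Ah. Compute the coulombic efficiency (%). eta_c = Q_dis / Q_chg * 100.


eta_c = Q_dis / Q_chg * 100 = 34.773 / 38.11 * 100 = 91.24%

91.24%


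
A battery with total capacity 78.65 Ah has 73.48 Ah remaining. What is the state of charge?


SOC% = 73.48 / 78.65 * 100 = 93.43%

93.43%


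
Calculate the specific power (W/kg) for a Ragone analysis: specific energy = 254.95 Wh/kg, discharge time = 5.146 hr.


Specific power = 254.95 Wh/kg / 5.146 hr = 49.54 W/kg

49.54 W/kg


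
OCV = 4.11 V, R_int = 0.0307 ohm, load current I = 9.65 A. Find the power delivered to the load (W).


Step 1: V_terminal = OCV - I*R = 4.11 - 9.65 * 0.0307 = 3.8137 V
Step 2: P_out = V_terminal * I = 3.8137 * 9.65 = 36.80 W

36.80 W


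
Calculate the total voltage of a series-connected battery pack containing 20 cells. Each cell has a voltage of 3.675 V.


With 20 cells in series at 3.675 V each, V_pack = 73.5 V

73.5 V


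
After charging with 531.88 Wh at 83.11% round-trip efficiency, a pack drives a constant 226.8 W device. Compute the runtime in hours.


Step 1: E_discharge = eta/100 * E_charge = 83.11/100 * 531.88 = 442.05 Wh
Step 2: t = E_discharge / P = 442.05 / 226.8 = 1.949 hr

1.949 hr


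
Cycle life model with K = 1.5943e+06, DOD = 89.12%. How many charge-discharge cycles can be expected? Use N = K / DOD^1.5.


Step 1: DOD^1.5 = 89.12^1.5 = 841.32
Step 2: N = 1.5943e+06 / 841.32 = 1895 cycles

1895 cycles


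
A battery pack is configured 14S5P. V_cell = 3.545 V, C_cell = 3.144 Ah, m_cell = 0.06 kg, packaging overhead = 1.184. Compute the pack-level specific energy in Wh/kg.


Step 1: V_pack = 14 * 3.545 = 49.63 V
Step 2: C_pack = 5 * 3.144 = 15.72 Ah
Step 3: E_pack = V_pack * C_pack = 49.63 * 15.72 = 780.18 Wh
Step 4: m_pack = 14 * 5 * 0.06 * 1.184 = 4.9728 kg
Step 5: ED = E_pack / m_pack = 780.18 / 4.9728 = 156.9 Wh/kg

156.9 Wh/kg


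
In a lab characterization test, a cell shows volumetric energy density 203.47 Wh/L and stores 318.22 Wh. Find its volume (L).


V = E / ED = 318.22 / 203.47 = 1.564 L

1.564 L


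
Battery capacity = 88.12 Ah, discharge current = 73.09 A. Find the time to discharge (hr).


Runtime = 88.12 Ah / 73.09 A = 1.206 hr

1.206 hr


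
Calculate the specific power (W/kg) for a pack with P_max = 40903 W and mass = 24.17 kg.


SP = P / m = 40903 / 24.17 = 1692 W/kg

1692 W/kg


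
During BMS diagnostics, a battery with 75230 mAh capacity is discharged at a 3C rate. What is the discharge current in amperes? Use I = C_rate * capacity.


Convert: capacity = 75230 mAh = 75.23 Ah
At 3C: I = 3 * 75.23 Ah = 225.69 A

225.69 A


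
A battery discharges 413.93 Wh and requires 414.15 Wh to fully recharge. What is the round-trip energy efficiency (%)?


Round-trip efficiency = 413.93/414.15 * 100% = 99.95%

99.95%


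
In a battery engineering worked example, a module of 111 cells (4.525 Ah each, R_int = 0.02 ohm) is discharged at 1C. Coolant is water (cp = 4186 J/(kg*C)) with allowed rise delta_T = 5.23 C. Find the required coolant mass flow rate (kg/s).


Step 1: I = 1 * 4.525 = 4.525 A
Step 2: Q_cell = I^2 * R = 4.525^2 * 0.02 = 0.40951 W
Step 3: Q_total = 111 * 0.40951 = 45.456 W
Step 4: m_dot = Q_total / (cp * dT) = 45.456 / (4186 * 5.23) = 0.002076 kg/s

0.002076 kg/s


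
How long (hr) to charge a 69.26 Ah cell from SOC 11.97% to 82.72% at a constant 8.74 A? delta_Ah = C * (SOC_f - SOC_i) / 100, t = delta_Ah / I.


Step 1: dSOC = 82.72% - 11.97% = 70.75%
Step 2: delta_Ah = 69.26 * 70.75 / 100 = 49.001 Ah
Step 3: t = 49.001 / 8.74 = 5.607 hr

5.607 hr


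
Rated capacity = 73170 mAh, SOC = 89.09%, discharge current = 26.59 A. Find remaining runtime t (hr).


Convert: C_total = 73170 mAh = 73.17 Ah
Step 1: remaining = SOC/100 * C_total = 89.09/100 * 73.17 = 65.187 Ah
Step 2: t = remaining / I = 65.187 / 26.59 = 2.452 hr

2.452 hr


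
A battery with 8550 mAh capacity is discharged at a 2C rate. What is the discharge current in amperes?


Convert: capacity = 8550 mAh = 8.55 Ah
At 2C: I = 2 * 8.55 Ah = 17.1 A

17.1 A


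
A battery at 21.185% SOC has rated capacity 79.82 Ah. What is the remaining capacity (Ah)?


remaining = SOC / 100 * total = 21.185 / 100 * 79.82 = 16.91 Ah

16.91 Ah


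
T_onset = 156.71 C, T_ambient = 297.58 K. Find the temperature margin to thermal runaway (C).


Convert: T_ambient = 297.58 K = 24.43 C
margin = 156.71 - 24.43 = 132.28 C

132.28 C


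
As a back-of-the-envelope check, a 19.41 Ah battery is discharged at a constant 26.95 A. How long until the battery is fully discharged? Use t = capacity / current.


Runtime = 19.41 Ah / 26.95 A = 0.7202 hr

0.7202 hr
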